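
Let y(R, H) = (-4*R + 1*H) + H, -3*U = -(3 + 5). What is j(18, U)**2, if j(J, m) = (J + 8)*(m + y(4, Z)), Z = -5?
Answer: 3312400/9 ≈ 3.6804e+5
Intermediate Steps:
U = 8/3 (U = -(-1)*(3 + 5)/3 = -(-1)*8/3 = -1/3*(-8) = 8/3 ≈ 2.6667)
y(R, H) = -4*R + 2*H (y(R, H) = (-4*R + H) + H = (H - 4*R) + H = -4*R + 2*H)
j(J, m) = (-26 + m)*(8 + J) (j(J, m) = (J + 8)*(m + (-4*4 + 2*(-5))) = (8 + J)*(m + (-16 - 10)) = (8 + J)*(m - 26) = (8 + J)*(-26 + m) = (-26 + m)*(8 + J))
j(18, U)**2 = (-208 - 26*18 + 8*(8/3) + 18*(8/3))**2 = (-208 - 468 + 64/3 + 48)**2 = (-1820/3)**2 = 3312400/9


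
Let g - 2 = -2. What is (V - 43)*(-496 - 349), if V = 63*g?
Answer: 36335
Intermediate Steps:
g = 0 (g = 2 - 2 = 0)
V = 0 (V = 63*0 = 0)
(V - 43)*(-496 - 349) = (0 - 43)*(-496 - 349) = -43*(-845) = 36335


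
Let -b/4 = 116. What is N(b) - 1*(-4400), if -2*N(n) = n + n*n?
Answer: -103016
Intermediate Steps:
b = -464 (b = -4*116 = -464)
N(n) = -n/2 - n²/2 (N(n) = -(n + n*n)/2 = -(n + n²)/2 = -n/2 - n²/2)
N(b) - 1*(-4400) = -½*(-464)*(1 - 464) - 1*(-4400) = -½*(-464)*(-463) + 4400 = -107416 + 4400 = -103016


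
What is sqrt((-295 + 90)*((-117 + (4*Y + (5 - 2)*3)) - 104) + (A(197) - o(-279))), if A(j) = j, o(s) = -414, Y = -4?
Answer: sqrt(47351) ≈ 217.60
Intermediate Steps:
sqrt((-295 + 90)*((-117 + (4*Y + (5 - 2)*3)) - 104) + (A(197) - o(-279))) = sqrt((-295 + 90)*((-117 + (4*(-4) + (5 - 2)*3)) - 104) + (197 - 1*(-414))) = sqrt(-205*((-117 + (-16 + 3*3)) - 104) + (197 + 414)) = sqrt(-205*((-117 + (-16 + 9)) - 104) + 611) = sqrt(-205*((-117 - 7) - 104) + 611) = sqrt(-205*(-124 - 104) + 611) = sqrt(-205*(-228) + 611) = sqrt(46740 + 611) = sqrt(47351)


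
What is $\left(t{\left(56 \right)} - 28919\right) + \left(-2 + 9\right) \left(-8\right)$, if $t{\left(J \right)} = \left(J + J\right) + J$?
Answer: $-28807$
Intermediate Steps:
$t{\left(J \right)} = 3 J$ ($t{\left(J \right)} = 2 J + J = 3 J$)
$\left(t{\left(56 \right)} - 28919\right) + \left(-2 + 9\right) \left(-8\right) = \left(3 \cdot 56 - 28919\right) + \left(-2 + 9\right) \left(-8\right) = \left(168 - 28919\right) + 7 \left(-8\right) = -28751 - 56 = -28807$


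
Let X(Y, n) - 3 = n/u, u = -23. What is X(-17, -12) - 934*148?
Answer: -3179255/23 ≈ -1.3823e+5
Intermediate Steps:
X(Y, n) = 3 - n/23 (X(Y, n) = 3 + n/(-23) = 3 + n*(-1/23) = 3 - n/23)
X(-17, -12) - 934*148 = (3 - 1/23*(-12)) - 934*148 = (3 + 12/23) - 138232 = 81/23 - 138232 = -3179255/23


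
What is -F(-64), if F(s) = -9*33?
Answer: 297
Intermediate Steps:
F(s) = -297
-F(-64) = -1*(-297) = 297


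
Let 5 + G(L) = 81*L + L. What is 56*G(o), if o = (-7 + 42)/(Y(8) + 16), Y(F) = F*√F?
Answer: -10325 + 10045*√2 ≈ 3880.8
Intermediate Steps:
Y(F) = F^(3/2)
o = 35/(16 + 16*√2) (o = (-7 + 42)/(8^(3/2) + 16) = 35/(16*√2 + 16) = 35/(16 + 16*√2) ≈ 0.90609)
G(L) = -5 + 82*L (G(L) = -5 + (81*L + L) = -5 + 82*L)
56*G(o) = 56*(-5 + 82*(-35/16 + 35*√2/16)) = 56*(-5 + (-1435/8 + 1435*√2/8)) = 56*(-1475/8 + 1435*√2/8) = -10325 + 10045*√2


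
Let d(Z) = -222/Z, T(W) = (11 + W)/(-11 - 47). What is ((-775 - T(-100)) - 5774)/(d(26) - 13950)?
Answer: 4939103/10524738 ≈ 0.46929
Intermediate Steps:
T(W) = -11/58 - W/58 (T(W) = (11 + W)/(-58) = (11 + W)*(-1/58) = -11/58 - W/58)
((-775 - T(-100)) - 5774)/(d(26) - 13950) = ((-775 - (-11/58 - 1/58*(-100))) - 5774)/(-222/26 - 13950) = ((-775 - (-11/58 + 50/29)) - 5774)/(-222*1/26 - 13950) = ((-775 - 1*89/58) - 5774)/(-111/13 - 13950) = ((-775 - 89/58) - 5774)/(-181461/13) = (-45039/58 - 5774)*(-13/181461) = -379931/58*(-13/181461) = 4939103/10524738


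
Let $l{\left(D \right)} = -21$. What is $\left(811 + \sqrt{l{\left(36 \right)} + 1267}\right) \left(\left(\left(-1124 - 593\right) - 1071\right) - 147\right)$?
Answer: $-2380285 - 2935 \sqrt{1246} \approx -2.4839 \cdot 10^{6}$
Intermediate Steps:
$\left(811 + \sqrt{l{\left(36 \right)} + 1267}\right) \left(\left(\left(-1124 - 593\right) - 1071\right) - 147\right) = \left(811 + \sqrt{-21 + 1267}\right) \left(\left(\left(-1124 - 593\right) - 1071\right) - 147\right) = \left(811 + \sqrt{1246}\right) \left(\left(-1717 - 1071\right) - 147\right) = \left(811 + \sqrt{1246}\right) \left(-2788 - 147\right) = \left(811 + \sqrt{1246}\right) \left(-2935\right) = -2380285 - 2935 \sqrt{1246}$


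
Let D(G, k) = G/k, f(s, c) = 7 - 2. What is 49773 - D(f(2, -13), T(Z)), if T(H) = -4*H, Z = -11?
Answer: 2190007/44 ≈ 49773.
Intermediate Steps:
f(s, c) = 5
49773 - D(f(2, -13), T(Z)) = 49773 - 5/((-4*(-11))) = 49773 - 5/44 = 2190007/44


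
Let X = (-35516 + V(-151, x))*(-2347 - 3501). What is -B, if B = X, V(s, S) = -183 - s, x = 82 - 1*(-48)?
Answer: -207884704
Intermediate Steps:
x = 130 (x = 82 + 48 = 130)
X = 207884704 (X = (-35516 + (-183 - 1*(-151)))*(-2347 - 3501) = (-35516 + (-183 + 151))*(-5848) = (-35516 - 32)*(-5848) = -35548*(-5848) = 207884704)
B = 207884704
-B = -1*207884704 = -207884704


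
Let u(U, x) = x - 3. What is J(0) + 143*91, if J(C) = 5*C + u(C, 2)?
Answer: 13012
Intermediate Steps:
u(U, x) = -3 + x
J(C) = -1 + 5*C (J(C) = 5*C + (-3 + 2) = 5*C - 1 = -1 + 5*C)
J(0) + 143*91 = (-1 + 5*0) + 143*91 = (-1 + 0) + 13013 = -1 + 13013 = 13012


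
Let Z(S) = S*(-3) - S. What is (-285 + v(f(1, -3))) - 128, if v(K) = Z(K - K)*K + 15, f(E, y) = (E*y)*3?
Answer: -398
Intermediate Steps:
f(E, y) = 3*E*y
Z(S) = -4*S (Z(S) = -3*S - S = -4*S)
v(K) = 15 (v(K) = (-4*(K - K))*K + 15 = (-4*0)*K + 15 = 0*K + 15 = 0 + 15 = 15)
(-285 + v(f(1, -3))) - 128 = (-285 + 15) - 128 = -270 - 128 = -398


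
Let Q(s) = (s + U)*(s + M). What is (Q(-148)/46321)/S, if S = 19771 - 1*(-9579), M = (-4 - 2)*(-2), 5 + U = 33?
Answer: 1632/135952135 ≈ 1.2004e-5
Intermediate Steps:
U = 28 (U = -5 + 33 = 28)
M = 12 (M = -6*(-2) = 12)
S = 29350 (S = 19771 + 9579 = 29350)
Q(s) = (12 + s)*(28 + s) (Q(s) = (s + 28)*(s + 12) = (28 + s)*(12 + s) = (12 + s)*(28 + s))
(Q(-148)/46321)/S = ((336 + (-148)² + 40*(-148))/46321)/29350 = ((336 + 21904 - 5920)*(1/46321))*(1/29350) = (16320*(1/46321))*(1/29350) = (16320/46321)*(1/29350) = 1632/135952135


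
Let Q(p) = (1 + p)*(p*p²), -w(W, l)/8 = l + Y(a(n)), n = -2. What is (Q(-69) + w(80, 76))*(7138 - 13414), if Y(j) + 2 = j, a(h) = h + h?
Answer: -140193614352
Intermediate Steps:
a(h) = 2*h
Y(j) = -2 + j
w(W, l) = 48 - 8*l (w(W, l) = -8*(l + (-2 + 2*(-2))) = -8*(l + (-2 - 4)) = -8*(l - 6) = -8*(-6 + l) = 48 - 8*l)
Q(p) = p³*(1 + p) (Q(p) = (1 + p)*p³ = p³*(1 + p))
(Q(-69) + w(80, 76))*(7138 - 13414) = ((-69)³*(1 - 69) + (48 - 8*76))*(7138 - 13414) = (-328509*(-68) + (48 - 608))*(-6276) = (22338612 - 560)*(-6276) = 22338052*(-6276) = -140193614352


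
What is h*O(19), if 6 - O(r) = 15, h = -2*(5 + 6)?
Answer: 198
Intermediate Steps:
h = -22 (h = -2*11 = -22)
O(r) = -9 (O(r) = 6 - 1*15 = 6 - 15 = -9)
h*O(19) = -22*(-9) = 198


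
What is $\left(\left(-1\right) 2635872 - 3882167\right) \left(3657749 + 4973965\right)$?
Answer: $-56261848488846$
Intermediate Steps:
$\left(\left(-1\right) 2635872 - 3882167\right) \left(3657749 + 4973965\right) = \left(-2635872 - 3882167\right) 8631714 = \left(-6518039\right) 8631714 = -56261848488846$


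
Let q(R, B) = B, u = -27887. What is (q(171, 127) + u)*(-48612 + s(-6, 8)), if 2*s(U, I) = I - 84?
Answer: 1350524000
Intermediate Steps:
s(U, I) = -42 + I/2 (s(U, I) = (I - 84)/2 = (-84 + I)/2 = -42 + I/2)
(q(171, 127) + u)*(-48612 + s(-6, 8)) = (127 - 27887)*(-48612 + (-42 + (½)*8)) = -27760*(-48612 + (-42 + 4)) = -27760*(-48612 - 38) = -27760*(-48650) = 1350524000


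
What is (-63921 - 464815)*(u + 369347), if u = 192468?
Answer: -297051815840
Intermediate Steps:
(-63921 - 464815)*(u + 369347) = (-63921 - 464815)*(192468 + 369347) = -528736*561815 = -297051815840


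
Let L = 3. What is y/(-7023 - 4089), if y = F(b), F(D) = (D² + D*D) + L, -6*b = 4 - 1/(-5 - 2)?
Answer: -3487/9800784 ≈ -0.00035579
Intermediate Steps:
b = -29/42 (b = -(4 - 1/(-5 - 2))/6 = -(4 - 1/(-7))/6 = -(4 - 1*(-⅐))/6 = -(4 + ⅐)/6 = -⅙*29/7 = -29/42 ≈ -0.69048)
F(D) = 3 + 2*D² (F(D) = (D² + D*D) + 3 = (D² + D²) + 3 = 2*D² + 3 = 3 + 2*D²)
y = 3487/882 (y = 3 + 2*(-29/42)² = 3 + 2*(841/1764) = 3 + 841/882 = 3487/882 ≈ 3.9535)
y/(-7023 - 4089) = (3487/882)/(-7023 - 4089) = (3487/882)/(-11112) = -1/11112*3487/882 = -3487/9800784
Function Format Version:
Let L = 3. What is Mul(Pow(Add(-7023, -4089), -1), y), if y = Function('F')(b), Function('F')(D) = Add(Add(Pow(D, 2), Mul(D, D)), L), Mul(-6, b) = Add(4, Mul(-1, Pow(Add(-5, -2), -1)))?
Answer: Rational(-3487, 9800784) ≈ -0.00035579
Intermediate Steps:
b = Rational(-29, 42) (b = Mul(Rational(-1, 6), Add(4, Mul(-1, Pow(Add(-5, -2), -1)))) = Mul(Rational(-1, 6), Add(4, Mul(-1, Pow(-7, -1)))) = Mul(Rational(-1, 6), Add(4, Mul(-1, Rational(-1, 7)))) = Mul(Rational(-1, 6), Add(4, Rational(1, 7))) = Mul(Rational(-1, 6), Rational(29, 7)) = Rational(-29, 42) ≈ -0.69048)
Function('F')(D) = Add(3, Mul(2, Pow(D, 2))) (Function('F')(D) = Add(Add(Pow(D, 2), Mul(D, D)), 3) = Add(Add(Pow(D, 2), Pow(D, 2)), 3) = Add(Mul(2, Pow(D, 2)), 3) = Add(3, Mul(2, Pow(D, 2))))
y = Rational(3487, 882) (y = Add(3, Mul(2, Pow(Rational(-29, 42), 2))) = Add(3, Mul(2, Rational(841, 1764))) = Add(3, Rational(841, 882)) = Rational(3487, 882) ≈ 3.9535)
Mul(Pow(Add(-7023, -4089), -1), y) = Mul(Pow(Add(-7023, -4089), -1), Rational(3487, 882)) = Mul(Pow(-11112, -1), Rational(3487, 882)) = Mul(Rational(-1, 11112), Rational(3487, 882)) = Rational(-3487, 9800784)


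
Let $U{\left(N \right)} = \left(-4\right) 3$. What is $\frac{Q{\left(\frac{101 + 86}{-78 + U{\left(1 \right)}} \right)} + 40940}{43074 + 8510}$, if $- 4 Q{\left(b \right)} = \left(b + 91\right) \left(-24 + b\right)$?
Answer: $\frac{1345239041}{1671321600} \approx 0.8049$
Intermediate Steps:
$U{\left(N \right)} = -12$
$Q{\left(b \right)} = - \frac{\left(-24 + b\right) \left(91 + b\right)}{4}$ ($Q{\left(b \right)} = - \frac{\left(b + 91\right) \left(-24 + b\right)}{4} = - \frac{\left(91 + b\right) \left(-24 + b\right)}{4} = - \frac{\left(-24 + b\right) \left(91 + b\right)}{4}$)
$\frac{Q{\left(\frac{101 + 86}{-78 + U{\left(1 \right)}} \right)} + 40940}{43074 + 8510} = \frac{\left(546 - \frac{67 \frac{101 + 86}{-78 - 12}}{4} - \frac{\left(\frac{101 + 86}{-78 - 12}\right)^{2}}{4}\right) + 40940}{43074 + 8510} = \frac{\left(546 - \frac{67 \frac{187}{-90}}{4} - \frac{\left(\frac{187}{-90}\right)^{2}}{4}\right) + 40940}{51584} = \left(\left(546 - \frac{67 \cdot 187 \left(- \frac{1}{90}\right)}{4} - \frac{\left(187 \left(- \frac{1}{90}\right)\right)^{2}}{4}\right) + 40940\right) \frac{1}{51584} = \left(\left(546 - - \frac{12529}{360} - \frac{\left(- \frac{187}{90}\right)^{2}}{4}\right) + 40940\right) \frac{1}{51584} = \left(\left(546 + \frac{12529}{360} - \frac{34969}{32400}\right) + 40940\right) \frac{1}{51584} = \left(\frac{18783041}{32400} + 40940\right) \frac{1}{51584} = \frac{1345239041}{32400} \cdot \frac{1}{51584} = \frac{1345239041}{1671321600}$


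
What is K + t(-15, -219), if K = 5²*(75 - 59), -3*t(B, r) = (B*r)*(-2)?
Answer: 2590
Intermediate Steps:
t(B, r) = 2*B*r/3 (t(B, r) = -B*r*(-2)/3 = -(-2)*B*r/3 = 2*B*r/3)
K = 400 (K = 25*16 = 400)
K + t(-15, -219) = 400 + (⅔)*(-15)*(-219) = 400 + 2190 = 2590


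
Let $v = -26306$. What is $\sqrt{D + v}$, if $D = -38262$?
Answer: $2 i \sqrt{16142} \approx 254.1 i$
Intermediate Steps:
$\sqrt{D + v} = \sqrt{-38262 - 26306} = \sqrt{-64568} = 2 i \sqrt{16142}$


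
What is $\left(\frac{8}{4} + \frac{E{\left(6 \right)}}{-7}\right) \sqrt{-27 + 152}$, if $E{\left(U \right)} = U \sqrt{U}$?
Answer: $10 \sqrt{5} - \frac{30 \sqrt{30}}{7} \approx -1.1131$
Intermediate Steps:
$E{\left(U \right)} = U^{\frac{3}{2}}$
$\left(\frac{8}{4} + \frac{E{\left(6 \right)}}{-7}\right) \sqrt{-27 + 152} = \left(\frac{8}{4} + \frac{6^{\frac{3}{2}}}{-7}\right) \sqrt{-27 + 152} = \left(8 \cdot \frac{1}{4} + 6 \sqrt{6} \left(- \frac{1}{7}\right)\right) \sqrt{125} = \left(2 - \frac{6 \sqrt{6}}{7}\right) 5 \sqrt{5} = 5 \sqrt{5} \left(2 - \frac{6 \sqrt{6}}{7}\right)$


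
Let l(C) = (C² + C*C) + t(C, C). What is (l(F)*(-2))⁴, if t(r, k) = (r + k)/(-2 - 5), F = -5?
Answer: 268738560000/2401 ≈ 1.1193e+8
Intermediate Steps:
t(r, k) = -k/7 - r/7 (t(r, k) = (k + r)/(-7) = (k + r)*(-⅐) = -k/7 - r/7)
l(C) = 2*C² - 2*C/7 (l(C) = (C² + C*C) + (-C/7 - C/7) = (C² + C²) - 2*C/7 = 2*C² - 2*C/7)
(l(F)*(-2))⁴ = (((2/7)*(-5)*(-1 + 7*(-5)))*(-2))⁴ = (((2/7)*(-5)*(-1 - 35))*(-2))⁴ = (((2/7)*(-5)*(-36))*(-2))⁴ = ((360/7)*(-2))⁴ = (-720/7)⁴ = 268738560000/2401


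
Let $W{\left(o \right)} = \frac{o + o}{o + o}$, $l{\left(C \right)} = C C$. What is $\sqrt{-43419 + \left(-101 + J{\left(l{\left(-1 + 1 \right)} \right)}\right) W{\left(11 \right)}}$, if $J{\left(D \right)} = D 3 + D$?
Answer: $16 i \sqrt{170} \approx 208.61 i$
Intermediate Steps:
$l{\left(C \right)} = C^{2}$
$W{\left(o \right)} = 1$ ($W{\left(o \right)} = \frac{2 o}{2 o} = 2 o \frac{1}{2 o} = 1$)
$J{\left(D \right)} = 4 D$ ($J{\left(D \right)} = 3 D + D = 4 D$)
$\sqrt{-43419 + \left(-101 + J{\left(l{\left(-1 + 1 \right)} \right)}\right) W{\left(11 \right)}} = \sqrt{-43419 + \left(-101 + 4 \left(-1 + 1\right)^{2}\right) 1} = \sqrt{-43419 + \left(-101 + 4 \cdot 0^{2}\right) 1} = \sqrt{-43419 + \left(-101 + 4 \cdot 0\right) 1} = \sqrt{-43419 + \left(-101 + 0\right) 1} = \sqrt{-43419 - 101} = \sqrt{-43520} = 16 i \sqrt{170}$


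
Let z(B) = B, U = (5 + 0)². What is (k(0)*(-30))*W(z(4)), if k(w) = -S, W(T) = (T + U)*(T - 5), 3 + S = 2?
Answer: 870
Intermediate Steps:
S = -1 (S = -3 + 2 = -1)
U = 25 (U = 5² = 25)
W(T) = (-5 + T)*(25 + T) (W(T) = (T + 25)*(T - 5) = (25 + T)*(-5 + T) = (-5 + T)*(25 + T))
k(w) = 1 (k(w) = -1*(-1) = 1)
(k(0)*(-30))*W(z(4)) = (1*(-30))*(-125 + 4² + 20*4) = -30*(-125 + 16 + 80) = -30*(-29) = 870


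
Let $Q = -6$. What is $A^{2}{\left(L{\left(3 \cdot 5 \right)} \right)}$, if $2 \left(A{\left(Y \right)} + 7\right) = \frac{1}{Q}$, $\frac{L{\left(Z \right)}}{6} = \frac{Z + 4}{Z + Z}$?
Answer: $\frac{7225}{144} \approx 50.174$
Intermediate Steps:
$L{\left(Z \right)} = \frac{3 \left(4 + Z\right)}{Z}$ ($L{\left(Z \right)} = 6 \frac{Z + 4}{Z + Z} = 6 \frac{4 + Z}{2 Z} = \frac{3 \left(4 + Z\right)}{Z}$)
$A{\left(Y \right)} = - \frac{85}{12}$ ($A{\left(Y \right)} = -7 + \frac{1}{2 \left(-6\right)} = -7 + \frac{1}{2} \left(- \frac{1}{6}\right) = -7 - \frac{1}{12} = - \frac{85}{12}$)
$A^{2}{\left(L{\left(3 \cdot 5 \right)} \right)} = \left(- \frac{85}{12}\right)^{2} = \frac{7225}{144}$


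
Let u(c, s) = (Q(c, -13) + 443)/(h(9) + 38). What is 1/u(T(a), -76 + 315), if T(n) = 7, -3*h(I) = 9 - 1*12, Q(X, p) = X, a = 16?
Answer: 13/150 ≈ 0.086667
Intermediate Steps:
h(I) = 1 (h(I) = -(9 - 1*12)/3 = -(9 - 12)/3 = -1/3*(-3) = 1)
u(c, s) = 443/39 + c/39 (u(c, s) = (c + 443)/(1 + 38) = (443 + c)/39 = (443 + c)*(1/39) = 443/39 + c/39)
1/u(T(a), -76 + 315) = 1/(443/39 + (1/39)*7) = 1/(443/39 + 7/39) = 1/(150/13) = 13/150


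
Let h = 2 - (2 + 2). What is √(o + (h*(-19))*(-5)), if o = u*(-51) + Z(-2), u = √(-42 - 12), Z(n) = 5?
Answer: √(-185 - 153*I*√6) ≈ 10.792 - 17.363*I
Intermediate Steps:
u = 3*I*√6 (u = √(-54) = 3*I*√6 ≈ 7.3485*I)
h = -2 (h = 2 - 1*4 = 2 - 4 = -2)
o = 5 - 153*I*√6 (o = (3*I*√6)*(-51) + 5 = -153*I*√6 + 5 = 5 - 153*I*√6 ≈ 5.0 - 374.77*I)
√(o + (h*(-19))*(-5)) = √((5 - 153*I*√6) - 2*(-19)*(-5)) = √((5 - 153*I*√6) + 38*(-5)) = √((5 - 153*I*√6) - 190) = √(-185 - 153*I*√6)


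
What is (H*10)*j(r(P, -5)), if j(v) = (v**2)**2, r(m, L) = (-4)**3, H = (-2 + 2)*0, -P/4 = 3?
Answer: 0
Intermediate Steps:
P = -12 (P = -4*3 = -12)
H = 0 (H = 0*0 = 0)
r(m, L) = -64
j(v) = v**4
(H*10)*j(r(P, -5)) = (0*10)*(-64)**4 = 0*16777216 = 0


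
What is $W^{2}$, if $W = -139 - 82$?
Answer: $48841$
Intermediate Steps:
$W = -221$
$W^{2} = \left(-221\right)^{2} = 48841$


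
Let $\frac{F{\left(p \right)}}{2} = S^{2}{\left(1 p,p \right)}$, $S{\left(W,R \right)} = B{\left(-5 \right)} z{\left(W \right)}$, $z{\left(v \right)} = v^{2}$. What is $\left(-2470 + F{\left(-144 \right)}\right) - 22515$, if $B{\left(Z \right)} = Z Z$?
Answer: $537477095015$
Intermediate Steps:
$B{\left(Z \right)} = Z^{2}$
$S{\left(W,R \right)} = 25 W^{2}$ ($S{\left(W,R \right)} = \left(-5\right)^{2} W^{2} = 25 W^{2}$)
$F{\left(p \right)} = 1250 p^{4}$ ($F{\left(p \right)} = 2 \left(25 \left(1 p\right)^{2}\right)^{2} = 2 \left(25 p^{2}\right)^{2} = 2 \cdot 625 p^{4} = 1250 p^{4}$)
$\left(-2470 + F{\left(-144 \right)}\right) - 22515 = \left(-2470 + 1250 \left(-144\right)^{4}\right) - 22515 = \left(-2470 + 1250 \cdot 429981696\right) - 22515 = \left(-2470 + 537477120000\right) - 22515 = 537477117530 - 22515 = 537477095015$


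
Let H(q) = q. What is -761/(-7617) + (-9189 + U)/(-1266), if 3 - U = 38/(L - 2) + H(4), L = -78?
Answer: 946133839/128574960 ≈ 7.3586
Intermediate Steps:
U = -21/40 (U = 3 - (38/(-78 - 2) + 4) = 3 - (38/(-80) + 4) = 3 - (38*(-1/80) + 4) = 3 - (-19/40 + 4) = 3 - 1*141/40 = 3 - 141/40 = -21/40 ≈ -0.52500)
-761/(-7617) + (-9189 + U)/(-1266) = -761/(-7617) + (-9189 - 21/40)/(-1266) = -761*(-1/7617) - 367581/40*(-1/1266) = 761/7617 + 122527/16880 = 946133839/128574960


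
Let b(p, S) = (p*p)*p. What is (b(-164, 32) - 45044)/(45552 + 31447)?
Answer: -4455988/76999 ≈ -57.871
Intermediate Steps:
b(p, S) = p³ (b(p, S) = p²*p = p³)
(b(-164, 32) - 45044)/(45552 + 31447) = ((-164)³ - 45044)/(45552 + 31447) = (-4410944 - 45044)/76999 = -4455988*1/76999 = -4455988/76999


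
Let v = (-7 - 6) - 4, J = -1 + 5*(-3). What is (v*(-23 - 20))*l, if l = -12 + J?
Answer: -20468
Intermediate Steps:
J = -16 (J = -1 - 15 = -16)
v = -17 (v = -13 - 4 = -17)
l = -28 (l = -12 - 16 = -28)
(v*(-23 - 20))*l = -17*(-23 - 20)*(-28) = -17*(-43)*(-28) = 731*(-28) = -20468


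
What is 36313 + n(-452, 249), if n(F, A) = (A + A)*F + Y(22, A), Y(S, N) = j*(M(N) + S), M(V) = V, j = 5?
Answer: -187428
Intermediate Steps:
Y(S, N) = 5*N + 5*S (Y(S, N) = 5*(N + S) = 5*N + 5*S)
n(F, A) = 110 + 5*A + 2*A*F (n(F, A) = (A + A)*F + (5*A + 5*22) = (2*A)*F + (5*A + 110) = 2*A*F + (110 + 5*A) = 110 + 5*A + 2*A*F)
36313 + n(-452, 249) = 36313 + (110 + 5*249 + 2*249*(-452)) = 36313 + (110 + 1245 - 225096) = 36313 - 223741 = -187428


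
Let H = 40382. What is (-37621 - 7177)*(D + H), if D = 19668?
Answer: -2690119900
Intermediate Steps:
(-37621 - 7177)*(D + H) = (-37621 - 7177)*(19668 + 40382) = -44798*60050 = -2690119900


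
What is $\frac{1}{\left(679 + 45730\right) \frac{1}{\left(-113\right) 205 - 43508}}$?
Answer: $- \frac{66673}{46409} \approx -1.4366$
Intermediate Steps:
$\frac{1}{\left(679 + 45730\right) \frac{1}{\left(-113\right) 205 - 43508}} = \frac{1}{46409 \frac{1}{-23165 - 43508}} = \frac{1}{46409 \frac{1}{-66673}} = \frac{1}{46409 \left(- \frac{1}{66673}\right)} = \frac{1}{- \frac{46409}{66673}} = - \frac{66673}{46409}$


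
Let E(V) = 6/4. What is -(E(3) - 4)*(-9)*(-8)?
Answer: 180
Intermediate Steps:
E(V) = 3/2 (E(V) = 6*(¼) = 3/2)
-(E(3) - 4)*(-9)*(-8) = -(3/2 - 4)*(-9)*(-8) = -(-5/2*(-9))*(-8) = -45*(-8)/2 = -1*(-180) = 180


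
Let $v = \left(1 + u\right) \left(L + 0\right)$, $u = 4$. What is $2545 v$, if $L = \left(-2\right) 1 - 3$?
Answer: $-63625$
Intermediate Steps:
$L = -5$ ($L = -2 - 3 = -5$)
$v = -25$ ($v = \left(1 + 4\right) \left(-5 + 0\right) = 5 \left(-5\right) = -25$)
$2545 v = 2545 \left(-25\right) = -63625$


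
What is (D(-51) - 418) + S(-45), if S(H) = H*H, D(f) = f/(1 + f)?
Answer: 80401/50 ≈ 1608.0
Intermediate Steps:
D(f) = f/(1 + f)
S(H) = H**2
(D(-51) - 418) + S(-45) = (-51/(1 - 51) - 418) + (-45)**2 = (-51/(-50) - 418) + 2025 = (-51*(-1/50) - 418) + 2025 = (51/50 - 418) + 2025 = -20849/50 + 2025 = 80401/50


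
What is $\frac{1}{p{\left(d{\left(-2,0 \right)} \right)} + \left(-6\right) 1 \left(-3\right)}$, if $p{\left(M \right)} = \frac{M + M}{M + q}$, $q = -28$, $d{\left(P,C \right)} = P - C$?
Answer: $\frac{15}{272} \approx 0.055147$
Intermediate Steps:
$p{\left(M \right)} = \frac{2 M}{-28 + M}$ ($p{\left(M \right)} = \frac{M + M}{M - 28} = \frac{2 M}{-28 + M}$)
$\frac{1}{p{\left(d{\left(-2,0 \right)} \right)} + \left(-6\right) 1 \left(-3\right)} = \frac{1}{\frac{2 \left(-2 - 0\right)}{-28 - 2} + \left(-6\right) 1 \left(-3\right)} = \frac{1}{\frac{2 \left(-2 + 0\right)}{-28 + \left(-2 + 0\right)} - -18} = \frac{1}{2 \left(-2\right) \frac{1}{-28 - 2} + 18} = \frac{1}{2 \left(-2\right) \frac{1}{-30} + 18} = \frac{1}{2 \left(-2\right) \left(- \frac{1}{30}\right) + 18} = \frac{1}{\frac{2}{15} + 18} = \frac{1}{\frac{272}{15}} = \frac{15}{272}$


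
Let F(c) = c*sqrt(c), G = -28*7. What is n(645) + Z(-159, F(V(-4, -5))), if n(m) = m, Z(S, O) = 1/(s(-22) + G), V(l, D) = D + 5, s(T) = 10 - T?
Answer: 105779/164 ≈ 644.99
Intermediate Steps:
G = -196
V(l, D) = 5 + D
F(c) = c**(3/2)
Z(S, O) = -1/164 (Z(S, O) = 1/((10 - 1*(-22)) - 196) = 1/((10 + 22) - 196) = 1/(32 - 196) = 1/(-164) = -1/164)
n(645) + Z(-159, F(V(-4, -5))) = 645 - 1/164 = 105779/164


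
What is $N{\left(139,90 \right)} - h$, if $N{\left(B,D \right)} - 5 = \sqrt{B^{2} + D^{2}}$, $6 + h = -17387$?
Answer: $17398 + \sqrt{27421} \approx 17564.0$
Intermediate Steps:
$h = -17393$ ($h = -6 - 17387 = -17393$)
$N{\left(B,D \right)} = 5 + \sqrt{B^{2} + D^{2}}$
$N{\left(139,90 \right)} - h = \left(5 + \sqrt{139^{2} + 90^{2}}\right) - -17393 = \left(5 + \sqrt{19321 + 8100}\right) + 17393 = \left(5 + \sqrt{27421}\right) + 17393 = 17398 + \sqrt{27421}$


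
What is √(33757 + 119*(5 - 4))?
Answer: 6*√941 ≈ 184.05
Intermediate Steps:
√(33757 + 119*(5 - 4)) = √(33757 + 119*1) = √(33757 + 119) = √33876 = 6*√941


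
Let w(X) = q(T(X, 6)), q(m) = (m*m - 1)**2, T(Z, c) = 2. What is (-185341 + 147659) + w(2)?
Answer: -37673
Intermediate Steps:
q(m) = (-1 + m**2)**2 (q(m) = (m**2 - 1)**2 = (-1 + m**2)**2)
w(X) = 9 (w(X) = (-1 + 2**2)**2 = (-1 + 4)**2 = 3**2 = 9)
(-185341 + 147659) + w(2) = (-185341 + 147659) + 9 = -37682 + 9 = -37673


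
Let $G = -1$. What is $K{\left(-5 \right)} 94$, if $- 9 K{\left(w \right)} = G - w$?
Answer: $- \frac{376}{9} \approx -41.778$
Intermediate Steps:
$K{\left(w \right)} = \frac{1}{9} + \frac{w}{9}$ ($K{\left(w \right)} = - \frac{-1 - w}{9} = \frac{1}{9} + \frac{w}{9}$)
$K{\left(-5 \right)} 94 = \left(\frac{1}{9} + \frac{1}{9} \left(-5\right)\right) 94 = \left(\frac{1}{9} - \frac{5}{9}\right) 94 = \left(- \frac{4}{9}\right) 94 = - \frac{376}{9}$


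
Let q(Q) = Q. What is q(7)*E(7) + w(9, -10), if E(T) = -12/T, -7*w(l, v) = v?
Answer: -74/7 ≈ -10.571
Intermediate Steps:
w(l, v) = -v/7
q(7)*E(7) + w(9, -10) = 7*(-12/7) - 1/7*(-10) = 7*(-12*1/7) + 10/7 = 7*(-12/7) + 10/7 = -12 + 10/7 = -74/7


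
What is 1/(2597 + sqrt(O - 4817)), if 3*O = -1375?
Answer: 7791/20249053 - I*sqrt(47478)/20249053 ≈ 0.00038476 - 1.0761e-5*I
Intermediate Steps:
O = -1375/3 (O = (1/3)*(-1375) = -1375/3 ≈ -458.33)
1/(2597 + sqrt(O - 4817)) = 1/(2597 + sqrt(-1375/3 - 4817)) = 1/(2597 + sqrt(-15826/3)) = 1/(2597 + I*sqrt(47478)/3)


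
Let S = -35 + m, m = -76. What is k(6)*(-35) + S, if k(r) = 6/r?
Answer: -146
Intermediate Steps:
S = -111 (S = -35 - 76 = -111)
k(6)*(-35) + S = (6/6)*(-35) - 111 = (6*(⅙))*(-35) - 111 = 1*(-35) - 111 = -35 - 111 = -146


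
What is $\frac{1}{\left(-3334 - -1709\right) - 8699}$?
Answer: $- \frac{1}{10324} \approx -9.6862 \cdot 10^{-5}$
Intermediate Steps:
$\frac{1}{\left(-3334 - -1709\right) - 8699} = \frac{1}{\left(-3334 + 1709\right) - 8699} = \frac{1}{-1625 - 8699} = \frac{1}{-10324} = - \frac{1}{10324}$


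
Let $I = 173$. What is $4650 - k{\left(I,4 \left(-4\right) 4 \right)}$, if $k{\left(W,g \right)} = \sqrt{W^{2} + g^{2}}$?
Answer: $4650 - 5 \sqrt{1361} \approx 4465.5$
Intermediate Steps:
$4650 - k{\left(I,4 \left(-4\right) 4 \right)} = 4650 - \sqrt{173^{2} + \left(4 \left(-4\right) 4\right)^{2}} = 4650 - \sqrt{29929 + \left(\left(-16\right) 4\right)^{2}} = 4650 - \sqrt{29929 + \left(-64\right)^{2}} = 4650 - \sqrt{29929 + 4096} = 4650 - \sqrt{34025} = 4650 - 5 \sqrt{1361}$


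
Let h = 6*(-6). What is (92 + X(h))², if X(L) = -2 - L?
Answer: 15876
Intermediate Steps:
h = -36
(92 + X(h))² = (92 + (-2 - 1*(-36)))² = (92 + (-2 + 36))² = (92 + 34)² = 126² = 15876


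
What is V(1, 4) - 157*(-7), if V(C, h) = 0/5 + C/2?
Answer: 2199/2 ≈ 1099.5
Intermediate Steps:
V(C, h) = C/2 (V(C, h) = 0*(⅕) + C*(½) = 0 + C/2 = C/2)
V(1, 4) - 157*(-7) = (½)*1 - 157*(-7) = ½ + 1099 = 2199/2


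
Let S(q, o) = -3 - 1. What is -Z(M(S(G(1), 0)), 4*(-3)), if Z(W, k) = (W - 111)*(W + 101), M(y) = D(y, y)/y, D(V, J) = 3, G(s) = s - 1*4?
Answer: 179247/16 ≈ 11203.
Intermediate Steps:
G(s) = -4 + s (G(s) = s - 4 = -4 + s)
S(q, o) = -4
M(y) = 3/y
Z(W, k) = (-111 + W)*(101 + W)
-Z(M(S(G(1), 0)), 4*(-3)) = -(-11211 + (3/(-4))² - 30/(-4)) = -(-11211 + (3*(-¼))² - 30*(-1)/4) = -(-11211 + (-¾)² - 10*(-¾)) = -(-11211 + 9/16 + 15/2) = -1*(-179247/16) = 179247/16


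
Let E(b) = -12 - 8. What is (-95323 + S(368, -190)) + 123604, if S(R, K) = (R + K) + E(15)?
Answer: 28439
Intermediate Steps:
E(b) = -20
S(R, K) = -20 + K + R (S(R, K) = (R + K) - 20 = (K + R) - 20 = -20 + K + R)
(-95323 + S(368, -190)) + 123604 = (-95323 + (-20 - 190 + 368)) + 123604 = (-95323 + 158) + 123604 = -95165 + 123604 = 28439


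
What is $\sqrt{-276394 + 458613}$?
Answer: $\sqrt{182219} \approx 426.87$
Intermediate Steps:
$\sqrt{-276394 + 458613} = \sqrt{182219}$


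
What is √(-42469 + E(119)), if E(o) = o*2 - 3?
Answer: I*√42234 ≈ 205.51*I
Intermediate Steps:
E(o) = -3 + 2*o (E(o) = 2*o - 3 = -3 + 2*o)
√(-42469 + E(119)) = √(-42469 + (-3 + 2*119)) = √(-42469 + (-3 + 238)) = √(-42469 + 235) = √(-42234) = I*√42234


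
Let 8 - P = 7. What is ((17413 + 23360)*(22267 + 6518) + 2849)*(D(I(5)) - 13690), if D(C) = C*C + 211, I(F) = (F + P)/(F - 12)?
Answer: -775121950979490/49 ≈ -1.5819e+13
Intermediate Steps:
P = 1 (P = 8 - 1*7 = 8 - 7 = 1)
I(F) = (1 + F)/(-12 + F) (I(F) = (F + 1)/(F - 12) = (1 + F)/(-12 + F))
D(C) = 211 + C**2 (D(C) = C**2 + 211 = 211 + C**2)
((17413 + 23360)*(22267 + 6518) + 2849)*(D(I(5)) - 13690) = ((17413 + 23360)*(22267 + 6518) + 2849)*((211 + ((1 + 5)/(-12 + 5))**2) - 13690) = (40773*28785 + 2849)*((211 + (6/(-7))**2) - 13690) = (1173650805 + 2849)*((211 + (-1/7*6)**2) - 13690) = 1173653654*((211 + (-6/7)**2) - 13690) = 1173653654*((211 + 36/49) - 13690) = 1173653654*(10375/49 - 13690) = 1173653654*(-660435/49) = -775121950979490/49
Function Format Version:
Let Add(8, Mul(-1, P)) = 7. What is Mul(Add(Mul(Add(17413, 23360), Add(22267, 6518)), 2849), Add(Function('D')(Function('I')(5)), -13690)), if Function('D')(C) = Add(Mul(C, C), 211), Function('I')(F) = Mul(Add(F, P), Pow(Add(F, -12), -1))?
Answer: Rational(-775121950979490, 49) ≈ -1.5819e+13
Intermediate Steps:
P = 1 (P = Add(8, Mul(-1, 7)) = Add(8, -7) = 1)
Function('I')(F) = Mul(Pow(Add(-12, F), -1), Add(1, F)) (Function('I')(F) = Mul(Add(F, 1), Pow(Add(F, -12), -1)) = Mul(Add(1, F), Pow(Add(-12, F), -1)) = Mul(Pow(Add(-12, F), -1), Add(1, F)))
Function('D')(C) = Add(211, Pow(C, 2)) (Function('D')(C) = Add(Pow(C, 2), 211) = Add(211, Pow(C, 2)))
Mul(Add(Mul(Add(17413, 23360), Add(22267, 6518)), 2849), Add(Function('D')(Function('I')(5)), -13690)) = Mul(Add(Mul(Add(17413, 23360), Add(22267, 6518)), 2849), Add(Add(211, Pow(Mul(Pow(Add(-12, 5), -1), Add(1, 5)), 2)), -13690)) = Mul(Add(Mul(40773, 28785), 2849), Add(Add(211, Pow(Mul(Pow(-7, -1), 6), 2)), -13690)) = Mul(Add(1173650805, 2849), Add(Add(211, Pow(Mul(Rational(-1, 7), 6), 2)), -13690)) = Mul(1173653654, Add(Add(211, Pow(Rational(-6, 7), 2)), -13690)) = Mul(1173653654, Add(Add(211, Rational(36, 49)), -13690)) = Mul(1173653654, Add(Rational(10375, 49), -13690)) = Mul(1173653654, Rational(-660435, 49)) = Rational(-775121950979490, 49)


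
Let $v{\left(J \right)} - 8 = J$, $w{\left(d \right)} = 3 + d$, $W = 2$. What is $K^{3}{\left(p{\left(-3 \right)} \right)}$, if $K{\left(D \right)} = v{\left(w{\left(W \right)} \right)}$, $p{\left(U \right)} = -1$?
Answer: $2197$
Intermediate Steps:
$v{\left(J \right)} = 8 + J$
$K{\left(D \right)} = 13$ ($K{\left(D \right)} = 8 + \left(3 + 2\right) = 8 + 5 = 13$)
$K^{3}{\left(p{\left(-3 \right)} \right)} = 13^{3} = 2197$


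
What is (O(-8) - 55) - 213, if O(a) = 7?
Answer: -261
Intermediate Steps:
(O(-8) - 55) - 213 = (7 - 55) - 213 = -48 - 213 = -261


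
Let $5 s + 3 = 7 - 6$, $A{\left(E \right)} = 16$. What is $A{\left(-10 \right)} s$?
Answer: $- \frac{32}{5} \approx -6.4$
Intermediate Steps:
$s = - \frac{2}{5}$ ($s = - \frac{3}{5} + \frac{7 - 6}{5} = - \frac{3}{5} + \frac{1}{5} \cdot 1 = - \frac{3}{5} + \frac{1}{5} = - \frac{2}{5} \approx -0.4$)
$A{\left(-10 \right)} s = 16 \left(- \frac{2}{5}\right) = - \frac{32}{5}$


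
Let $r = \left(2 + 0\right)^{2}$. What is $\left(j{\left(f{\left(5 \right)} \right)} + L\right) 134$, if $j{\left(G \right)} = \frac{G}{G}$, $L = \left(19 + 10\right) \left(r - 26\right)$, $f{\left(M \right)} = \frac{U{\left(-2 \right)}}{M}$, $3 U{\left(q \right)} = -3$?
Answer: $-85358$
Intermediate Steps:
$r = 4$ ($r = 2^{2} = 4$)
$U{\left(q \right)} = -1$ ($U{\left(q \right)} = \frac{1}{3} \left(-3\right) = -1$)
$f{\left(M \right)} = - \frac{1}{M}$
$L = -638$ ($L = \left(19 + 10\right) \left(4 - 26\right) = 29 \left(-22\right) = -638$)
$j{\left(G \right)} = 1$
$\left(j{\left(f{\left(5 \right)} \right)} + L\right) 134 = \left(1 - 638\right) 134 = \left(-637\right) 134 = -85358$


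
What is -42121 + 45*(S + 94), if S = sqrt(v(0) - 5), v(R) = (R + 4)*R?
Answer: -37891 + 45*I*sqrt(5) ≈ -37891.0 + 100.62*I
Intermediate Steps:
v(R) = R*(4 + R) (v(R) = (4 + R)*R = R*(4 + R))
S = I*sqrt(5) (S = sqrt(0*(4 + 0) - 5) = sqrt(0*4 - 5) = sqrt(0 - 5) = sqrt(-5) = I*sqrt(5) ≈ 2.2361*I)
-42121 + 45*(S + 94) = -42121 + 45*(I*sqrt(5) + 94) = -42121 + 45*(94 + I*sqrt(5)) = -42121 + (4230 + 45*I*sqrt(5)) = -37891 + 45*I*sqrt(5)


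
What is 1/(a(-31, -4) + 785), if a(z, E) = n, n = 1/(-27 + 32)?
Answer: 5/3926 ≈ 0.0012736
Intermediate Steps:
n = 1/5 ≈ 0.20000
a(z, E) = 1/5
1/(a(-31, -4) + 785) = 1/(1/5 + 785) = 1/(3926/5) = 5/3926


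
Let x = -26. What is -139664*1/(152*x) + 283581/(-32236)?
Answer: 211343537/7962292 ≈ 26.543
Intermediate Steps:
-139664*1/(152*x) + 283581/(-32236) = -139664/(-19*(-26)*(-8)) + 283581/(-32236) = -139664/(494*(-8)) + 283581*(-1/32236) = -139664/(-3952) - 283581/32236 = -139664*(-1/3952) - 283581/32236 = 8729/247 - 283581/32236 = 211343537/7962292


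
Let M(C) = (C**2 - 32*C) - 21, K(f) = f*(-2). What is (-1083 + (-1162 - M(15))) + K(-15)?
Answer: -1939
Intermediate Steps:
K(f) = -2*f
M(C) = -21 + C**2 - 32*C
(-1083 + (-1162 - M(15))) + K(-15) = (-1083 + (-1162 - (-21 + 15**2 - 32*15))) - 2*(-15) = (-1083 + (-1162 - (-21 + 225 - 480))) + 30 = (-1083 + (-1162 - 1*(-276))) + 30 = (-1083 + (-1162 + 276)) + 30 = (-1083 - 886) + 30 = -1969 + 30 = -1939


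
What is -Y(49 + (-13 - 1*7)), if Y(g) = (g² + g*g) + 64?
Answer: -1746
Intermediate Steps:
Y(g) = 64 + 2*g² (Y(g) = (g² + g²) + 64 = 2*g² + 64 = 64 + 2*g²)
-Y(49 + (-13 - 1*7)) = -(64 + 2*(49 + (-13 - 1*7))²) = -(64 + 2*(49 + (-13 - 7))²) = -(64 + 2*(49 - 20)²) = -(64 + 2*29²) = -(64 + 2*841) = -(64 + 1682) = -1*1746 = -1746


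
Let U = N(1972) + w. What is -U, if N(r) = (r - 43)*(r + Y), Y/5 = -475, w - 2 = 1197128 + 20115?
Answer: -439858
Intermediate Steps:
w = 1217245 (w = 2 + (1197128 + 20115) = 2 + 1217243 = 1217245)
Y = -2375 (Y = 5*(-475) = -2375)
N(r) = (-2375 + r)*(-43 + r) (N(r) = (r - 43)*(r - 2375) = (-43 + r)*(-2375 + r) = (-2375 + r)*(-43 + r))
U = 439858 (U = (102125 + 1972² - 2418*1972) + 1217245 = (102125 + 3888784 - 4768296) + 1217245 = -777387 + 1217245 = 439858)
-U = -1*439858 = -439858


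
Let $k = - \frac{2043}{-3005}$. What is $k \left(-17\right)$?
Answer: $- \frac{34731}{3005} \approx -11.558$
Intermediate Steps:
$k = \frac{2043}{3005}$ ($k = \left(-2043\right) \left(- \frac{1}{3005}\right) = \frac{2043}{3005} \approx 0.67987$)
$k \left(-17\right) = \frac{2043}{3005} \left(-17\right) = - \frac{34731}{3005}$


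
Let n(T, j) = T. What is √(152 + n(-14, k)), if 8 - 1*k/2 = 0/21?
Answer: √138 ≈ 11.747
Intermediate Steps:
k = 16 (k = 16 - 0/21 = 16 - 2*0 = 16 + 0 = 16)
√(152 + n(-14, k)) = √(152 - 14) = √138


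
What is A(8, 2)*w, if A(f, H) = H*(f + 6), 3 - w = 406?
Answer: -11284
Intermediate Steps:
w = -403 (w = 3 - 1*406 = 3 - 406 = -403)
A(f, H) = H*(6 + f)
A(8, 2)*w = (2*(6 + 8))*(-403) = (2*14)*(-403) = 28*(-403) = -11284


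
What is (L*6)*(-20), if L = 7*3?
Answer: -2520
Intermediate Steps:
L = 21
(L*6)*(-20) = (21*6)*(-20) = 126*(-20) = -2520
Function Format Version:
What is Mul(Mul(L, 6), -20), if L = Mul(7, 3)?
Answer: -2520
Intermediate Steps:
L = 21
Mul(Mul(L, 6), -20) = Mul(Mul(21, 6), -20) = Mul(126, -20) = -2520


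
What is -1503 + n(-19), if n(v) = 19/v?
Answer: -1504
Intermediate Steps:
-1503 + n(-19) = -1503 + 19/(-19) = -1503 + 19*(-1/19) = -1503 - 1 = -1504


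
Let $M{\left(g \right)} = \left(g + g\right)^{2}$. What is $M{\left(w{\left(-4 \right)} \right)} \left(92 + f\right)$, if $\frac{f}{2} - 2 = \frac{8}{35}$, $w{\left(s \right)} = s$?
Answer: $\frac{216064}{35} \approx 6173.3$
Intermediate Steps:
$f = \frac{156}{35}$ ($f = 4 + 2 \cdot \frac{8}{35} = 4 + \frac{16}{35} = \frac{156}{35} \approx 4.4571$)
$M{\left(g \right)} = 4 g^{2}$ ($M{\left(g \right)} = \left(2 g\right)^{2} = 4 g^{2}$)
$M{\left(w{\left(-4 \right)} \right)} \left(92 + f\right) = 4 \left(-4\right)^{2} \left(92 + \frac{156}{35}\right) = 4 \cdot 16 \cdot \frac{3376}{35} = 64 \cdot \frac{3376}{35} = \frac{216064}{35}$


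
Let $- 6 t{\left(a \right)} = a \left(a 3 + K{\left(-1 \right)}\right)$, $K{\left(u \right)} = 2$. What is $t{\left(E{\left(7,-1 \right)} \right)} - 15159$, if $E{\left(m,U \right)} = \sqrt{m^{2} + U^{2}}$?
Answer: $-15184 - \frac{5 \sqrt{2}}{3} \approx -15186.0$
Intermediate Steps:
$E{\left(m,U \right)} = \sqrt{U^{2} + m^{2}}$
$t{\left(a \right)} = - \frac{a \left(2 + 3 a\right)}{6}$ ($t{\left(a \right)} = - \frac{a \left(a 3 + 2\right)}{6} = - \frac{a \left(3 a + 2\right)}{6} = - \frac{a \left(2 + 3 a\right)}{6}$)
$t{\left(E{\left(7,-1 \right)} \right)} - 15159 = - \frac{\sqrt{\left(-1\right)^{2} + 7^{2}} \left(2 + 3 \sqrt{\left(-1\right)^{2} + 7^{2}}\right)}{6} - 15159 = - \frac{\sqrt{1 + 49} \left(2 + 3 \sqrt{1 + 49}\right)}{6} - 15159 = - \frac{\sqrt{50} \left(2 + 3 \sqrt{50}\right)}{6} - 15159 = - \frac{5 \sqrt{2} \left(2 + 3 \cdot 5 \sqrt{2}\right)}{6} - 15159 = - \frac{5 \sqrt{2} \left(2 + 15 \sqrt{2}\right)}{6} - 15159 = -15159 - \frac{5 \sqrt{2} \left(2 + 15 \sqrt{2}\right)}{6}$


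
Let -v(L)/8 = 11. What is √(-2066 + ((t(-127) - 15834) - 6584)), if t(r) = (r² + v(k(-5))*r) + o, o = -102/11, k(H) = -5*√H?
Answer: √340219/11 ≈ 53.026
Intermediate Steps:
v(L) = -88 (v(L) = -8*11 = -88)
o = -102/11 (o = -102*1/11 = -102/11 ≈ -9.2727)
t(r) = -102/11 + r² - 88*r (t(r) = (r² - 88*r) - 102/11 = -102/11 + r² - 88*r)
√(-2066 + ((t(-127) - 15834) - 6584)) = √(-2066 + (((-102/11 + (-127)² - 88*(-127)) - 15834) - 6584)) = √(-2066 + (((-102/11 + 16129 + 11176) - 15834) - 6584)) = √(-2066 + ((300253/11 - 15834) - 6584)) = √(-2066 + (126079/11 - 6584)) = √(-2066 + 53655/11) = √(30929/11) = √340219/11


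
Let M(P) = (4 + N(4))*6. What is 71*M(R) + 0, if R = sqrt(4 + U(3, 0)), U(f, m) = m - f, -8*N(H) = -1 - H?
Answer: 7881/4 ≈ 1970.3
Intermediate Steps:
N(H) = 1/8 + H/8 (N(H) = -(-1 - H)/8 = 1/8 + H/8)
R = 1 (R = sqrt(4 + (0 - 1*3)) = sqrt(4 + (0 - 3)) = sqrt(4 - 3) = sqrt(1) = 1)
M(P) = 111/4 (M(P) = (4 + (1/8 + (1/8)*4))*6 = (4 + (1/8 + 1/2))*6 = (4 + 5/8)*6 = (37/8)*6 = 111/4)
71*M(R) + 0 = 71*(111/4) + 0 = 7881/4 + 0 = 7881/4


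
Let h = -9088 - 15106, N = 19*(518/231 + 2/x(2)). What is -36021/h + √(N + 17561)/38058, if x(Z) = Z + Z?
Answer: 36021/24194 + √76722690/2511828 ≈ 1.4923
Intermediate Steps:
x(Z) = 2*Z
N = 3439/66 (N = 19*(518/231 + 2/((2*2))) = 19*(518*(1/231) + 2/4) = 19*(74/33 + 2*(¼)) = 19*(74/33 + ½) = 19*(181/66) = 3439/66 ≈ 52.106)
h = -24194
-36021/h + √(N + 17561)/38058 = -36021/(-24194) + √(3439/66 + 17561)/38058 = -36021*(-1/24194) + √(1162465/66)*(1/38058) = 36021/24194 + (√76722690/66)*(1/38058) = 36021/24194 + √76722690/2511828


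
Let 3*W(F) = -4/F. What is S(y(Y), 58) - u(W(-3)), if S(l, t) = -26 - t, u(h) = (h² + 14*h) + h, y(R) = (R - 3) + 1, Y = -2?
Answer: -7360/81 ≈ -90.864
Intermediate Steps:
y(R) = -2 + R (y(R) = (-3 + R) + 1 = -2 + R)
W(F) = -4/(3*F) (W(F) = (-4/F)/3 = -4/(3*F))
u(h) = h² + 15*h
S(y(Y), 58) - u(W(-3)) = (-26 - 1*58) - (-4/3/(-3))*(15 - 4/3/(-3)) = (-26 - 58) - (-4/3*(-⅓))*(15 - 4/3*(-⅓)) = -84 - 4*(15 + 4/9)/9 = -84 - 4*139/(9*9) = -84 - 1*556/81 = -84 - 556/81 = -7360/81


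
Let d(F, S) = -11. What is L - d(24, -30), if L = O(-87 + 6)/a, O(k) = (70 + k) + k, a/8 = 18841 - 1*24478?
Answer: 124037/11274 ≈ 11.002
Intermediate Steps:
a = -45096 (a = 8*(18841 - 1*24478) = 8*(18841 - 24478) = 8*(-5637) = -45096)
O(k) = 70 + 2*k
L = 23/11274 (L = (70 + 2*(-87 + 6))/(-45096) = (70 + 2*(-81))*(-1/45096) = (70 - 162)*(-1/45096) = -92*(-1/45096) = 23/11274 ≈ 0.0020401)
L - d(24, -30) = 23/11274 - 1*(-11) = 23/11274 + 11 = 124037/11274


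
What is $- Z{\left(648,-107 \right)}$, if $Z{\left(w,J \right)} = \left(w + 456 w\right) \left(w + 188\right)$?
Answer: $-247569696$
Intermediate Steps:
$Z{\left(w,J \right)} = 457 w \left(188 + w\right)$
$- Z{\left(648,-107 \right)} = - 457 \cdot 648 \left(188 + 648\right) = - 457 \cdot 648 \cdot 836 = \left(-1\right) 247569696 = -247569696$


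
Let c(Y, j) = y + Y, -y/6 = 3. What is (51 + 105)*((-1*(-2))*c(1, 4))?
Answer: -5304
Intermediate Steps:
y = -18 (y = -6*3 = -18)
c(Y, j) = -18 + Y
(51 + 105)*((-1*(-2))*c(1, 4)) = (51 + 105)*((-1*(-2))*(-18 + 1)) = 156*(2*(-17)) = 156*(-34) = -5304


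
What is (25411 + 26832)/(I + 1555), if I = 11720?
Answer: 52243/13275 ≈ 3.9354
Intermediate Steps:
(25411 + 26832)/(I + 1555) = (25411 + 26832)/(11720 + 1555) = 52243/13275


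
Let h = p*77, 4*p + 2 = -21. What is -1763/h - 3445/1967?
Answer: 1110027/497651 ≈ 2.2305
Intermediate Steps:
p = -23/4 (p = -1/2 + (1/4)*(-21) = -1/2 - 21/4 = -23/4 ≈ -5.7500)
h = -1771/4 (h = -23/4*77 = -1771/4 ≈ -442.75)
-1763/h - 3445/1967 = -1763/(-1771/4) - 3445/1967 = -1763*(-4/1771) - 3445*1/1967 = 7052/1771 - 3445/1967 = 1110027/497651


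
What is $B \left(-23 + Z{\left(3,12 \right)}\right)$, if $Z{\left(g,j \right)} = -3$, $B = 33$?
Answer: $-858$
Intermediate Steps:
$B \left(-23 + Z{\left(3,12 \right)}\right) = 33 \left(-23 - 3\right) = 33 \left(-26\right) = -858$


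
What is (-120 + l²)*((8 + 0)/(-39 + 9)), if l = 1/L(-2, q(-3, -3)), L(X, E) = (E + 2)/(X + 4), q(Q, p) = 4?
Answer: 4316/135 ≈ 31.970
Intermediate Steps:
L(X, E) = (2 + E)/(4 + X)
l = ⅓ (l = 1/((2 + 4)/(4 - 2)) = 1/(6/2) = 1/((½)*6) = 1/3 = ⅓ ≈ 0.33333)
(-120 + l²)*((8 + 0)/(-39 + 9)) = (-120 + (⅓)²)*((8 + 0)/(-39 + 9)) = (-120 + ⅑)*(8/(-30)) = -8632*(-1)/(9*30) = -1079/9*(-4/15) = 4316/135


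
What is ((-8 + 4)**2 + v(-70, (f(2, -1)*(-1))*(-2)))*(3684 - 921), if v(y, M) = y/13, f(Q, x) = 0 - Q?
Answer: 381294/13 ≈ 29330.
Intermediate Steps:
f(Q, x) = -Q
v(y, M) = y/13 (v(y, M) = y*(1/13) = y/13)
((-8 + 4)**2 + v(-70, (f(2, -1)*(-1))*(-2)))*(3684 - 921) = ((-8 + 4)**2 + (1/13)*(-70))*(3684 - 921) = ((-4)**2 - 70/13)*2763 = (16 - 70/13)*2763 = (138/13)*2763 = 381294/13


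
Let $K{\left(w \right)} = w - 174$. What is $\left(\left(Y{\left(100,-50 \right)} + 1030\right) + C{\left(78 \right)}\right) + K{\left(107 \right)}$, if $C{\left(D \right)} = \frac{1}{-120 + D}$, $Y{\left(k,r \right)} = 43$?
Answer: $\frac{42251}{42} \approx 1006.0$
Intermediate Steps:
$K{\left(w \right)} = -174 + w$
$\left(\left(Y{\left(100,-50 \right)} + 1030\right) + C{\left(78 \right)}\right) + K{\left(107 \right)} = \left(\left(43 + 1030\right) + \frac{1}{-120 + 78}\right) + \left(-174 + 107\right) = \left(1073 + \frac{1}{-42}\right) - 67 = \left(1073 - \frac{1}{42}\right) - 67 = \frac{45065}{42} - 67 = \frac{42251}{42}$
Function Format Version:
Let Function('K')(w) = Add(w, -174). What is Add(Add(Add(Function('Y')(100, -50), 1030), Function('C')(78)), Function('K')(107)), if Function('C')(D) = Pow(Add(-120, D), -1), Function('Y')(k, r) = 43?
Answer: Rational(42251, 42) ≈ 1006.0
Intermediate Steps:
Function('K')(w) = Add(-174, w)
Add(Add(Add(Function('Y')(100, -50), 1030), Function('C')(78)), Function('K')(107)) = Add(Add(Add(43, 1030), Pow(Add(-120, 78), -1)), Add(-174, 107)) = Add(Add(1073, Pow(-42, -1)), -67) = Add(Add(1073, Rational(-1, 42)), -67) = Add(Rational(45065, 42), -67) = Rational(42251, 42)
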